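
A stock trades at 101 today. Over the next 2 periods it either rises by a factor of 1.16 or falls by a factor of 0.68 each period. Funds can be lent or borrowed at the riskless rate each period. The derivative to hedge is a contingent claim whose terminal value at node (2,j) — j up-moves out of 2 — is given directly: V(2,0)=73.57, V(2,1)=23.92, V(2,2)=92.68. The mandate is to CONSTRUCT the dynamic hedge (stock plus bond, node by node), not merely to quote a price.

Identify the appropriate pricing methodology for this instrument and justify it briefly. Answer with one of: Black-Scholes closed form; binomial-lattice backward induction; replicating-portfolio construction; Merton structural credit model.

framework: replicating-portfolio construction

Key observation: the deliverable is the dynamic trading strategy on the 2-step tree (spot 101, moves 1.16 and 0.68), so the valuation must go through the node-by-node replicating-portfolio solve.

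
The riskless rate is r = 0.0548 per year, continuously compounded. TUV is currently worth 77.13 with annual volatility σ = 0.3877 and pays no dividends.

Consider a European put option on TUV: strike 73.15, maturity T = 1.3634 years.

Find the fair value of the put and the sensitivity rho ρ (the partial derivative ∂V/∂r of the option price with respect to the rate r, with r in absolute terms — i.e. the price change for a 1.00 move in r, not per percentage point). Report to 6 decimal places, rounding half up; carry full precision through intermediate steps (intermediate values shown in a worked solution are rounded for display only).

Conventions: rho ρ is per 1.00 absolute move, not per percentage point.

price = 8.864274
ρ = -44.219860

σ√T = 0.3877·√1.3634 = 0.452697
d₁ = (ln(S/K) + (r+σ²/2)T) / (σ√T) = (ln(77.13/73.15) + (0.0548+0.3877²/2)·1.3634) / 0.452697 = (0.052980 + 0.177182) / 0.452697 = 0.508424
d₂ = d₁ − σ√T = 0.508424 − 0.452697 = 0.055727
e^{−rT} = 0.928009
N(−d₁) = 0.305578,  N(−d₂) = 0.477780
Put price V = K·e^{−rT}·N(−d₂) − S·N(−d₁) = 32.433519 − 23.569245 = 8.864274
ρ = −K·T·e^{−rT}·N(−d₂) = -44.219860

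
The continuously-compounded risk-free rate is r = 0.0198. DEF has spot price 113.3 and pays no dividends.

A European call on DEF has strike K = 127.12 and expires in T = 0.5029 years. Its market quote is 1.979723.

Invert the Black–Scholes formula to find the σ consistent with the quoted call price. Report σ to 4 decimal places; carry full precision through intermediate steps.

sigma = 0.1892

At σ = 0.1892 the Black–Scholes value reproduces the quote:
σ√T = 0.1892·√0.5029 = 0.134172
d₁ = (ln(S/K) + (r+σ²/2)T) / (σ√T) = (ln(113.3/127.12) + (0.0198+0.1892²/2)·0.5029) / 0.134172 = (-0.115092 + 0.018958) / 0.134172 = -0.716497
d₂ = d₁ − σ√T = -0.716497 − 0.134172 = -0.850669
e^{−rT} = 0.990092
N(d₁) = 0.236842,  N(d₂) = 0.197477
V = S·N(d₁) − K·e^{−rT}·N(d₂) = 26.834223 − 24.854499 = 1.979723 (equal to the quote); since ∂V/∂σ > 0 for all σ, the implied volatility is unique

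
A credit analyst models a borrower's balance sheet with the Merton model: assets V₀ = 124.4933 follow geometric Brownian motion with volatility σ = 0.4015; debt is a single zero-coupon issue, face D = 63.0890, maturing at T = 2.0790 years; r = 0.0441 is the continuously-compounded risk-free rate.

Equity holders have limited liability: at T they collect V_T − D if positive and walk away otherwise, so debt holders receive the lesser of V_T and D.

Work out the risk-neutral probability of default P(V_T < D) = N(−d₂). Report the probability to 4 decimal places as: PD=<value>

Equity is a call on the firm's assets struck at D = 63.0890:
d₁ = [ln(V₀/D) + (r + σ²/2)T] / (σ√T)
   = [ln(124.4933/63.0890) + (0.0441 + 0.5·0.4015²)·2.0790] / (0.4015·√2.0790)
   = [0.679705 + 0.259254] / 0.578912 = 1.621937
d₂ = d₁ − σ√T = 1.621937 − 0.578912 = 1.043024
risk-neutral PD = N(−d₂) = N(-1.043024) = 0.148469

PD=0.1485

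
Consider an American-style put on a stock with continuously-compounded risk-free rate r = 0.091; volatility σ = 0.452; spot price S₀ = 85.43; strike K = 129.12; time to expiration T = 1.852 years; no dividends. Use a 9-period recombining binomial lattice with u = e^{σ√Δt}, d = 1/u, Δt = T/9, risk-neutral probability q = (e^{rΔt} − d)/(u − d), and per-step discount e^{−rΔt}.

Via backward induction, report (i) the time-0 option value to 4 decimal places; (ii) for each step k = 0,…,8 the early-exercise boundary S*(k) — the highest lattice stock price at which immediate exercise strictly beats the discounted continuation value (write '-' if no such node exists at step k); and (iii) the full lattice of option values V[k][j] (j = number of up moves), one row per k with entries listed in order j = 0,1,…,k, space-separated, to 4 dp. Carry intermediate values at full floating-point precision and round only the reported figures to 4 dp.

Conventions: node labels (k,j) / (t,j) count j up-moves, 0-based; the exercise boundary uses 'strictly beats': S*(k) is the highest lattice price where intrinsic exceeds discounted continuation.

params: Δt=0.20578 u=1.22757 d=0.81462 q=0.49469 e^(-rΔt)=0.98145
t_9 payoffs: 115.6247 108.7834 98.4741 82.9385 59.5274 24.2484 0.0000 0.0000 0.0000 0.0000
t_8: node(8,0) S=16.5665 payoff=112.5535 vs cont=110.1582 → 112.5535 [stop]  node(8,1) S=24.9646 payoff=104.1554 vs cont=101.7600 → 104.1554 [stop]  node(8,2) S=37.6201 payoff=91.4999 vs cont=89.1045 → 91.4999 [stop]  node(8,3) S=56.6912 payoff=72.4288 vs cont=70.0335 → 72.4288 [stop]  node(8,4) S=85.4300 payoff=43.6900 vs cont=41.2946 → 43.6900 [stop]  node(8,5) S=128.7376 payoff=0.3824 vs cont=12.0256 → 12.0256 [wait]  node(8,6) S=193.9995 payoff=0.0000 vs cont=0.0000 → 0.0000 [wait]  node(8,7) S=292.3450 payoff=0.0000 vs cont=0.0000 → 0.0000 [wait]  node(8,8) S=440.5455 payoff=0.0000 vs cont=0.0000 → 0.0000 [wait]  ⇒ S*(8)=85.4300
t_7: node(7,0) S=20.3366 payoff=108.7834 vs cont=106.3881 → 108.7834 [stop]  node(7,1) S=30.6459 payoff=98.4741 vs cont=96.0787 → 98.4741 [stop]  node(7,2) S=46.1815 payoff=82.9385 vs cont=80.5432 → 82.9385 [stop]  node(7,3) S=69.5926 payoff=59.5274 vs cont=57.1321 → 59.5274 [stop]  node(7,4) S=104.8716 payoff=24.2484 vs cont=27.5060 → 27.5060 [wait]  node(7,5) S=158.0349 payoff=0.0000 vs cont=5.9639 → 5.9639 [wait]  node(7,6) S=238.1487 payoff=0.0000 vs cont=0.0000 → 0.0000 [wait]  node(7,7) S=358.8751 payoff=0.0000 vs cont=0.0000 → 0.0000 [wait]  ⇒ S*(7)=69.5926
t_6: node(6,0) S=24.9646 payoff=104.1554 vs cont=101.7600 → 104.1554 [stop]  node(6,1) S=37.6201 payoff=91.4999 vs cont=89.1045 → 91.4999 [stop]  node(6,2) S=56.6912 payoff=72.4288 vs cont=70.0335 → 72.4288 [stop]  node(6,3) S=85.4300 payoff=43.6900 vs cont=42.8762 → 43.6900 [stop]  node(6,4) S=128.7376 payoff=0.3824 vs cont=16.5367 → 16.5367 [wait]  node(6,5) S=193.9995 payoff=0.0000 vs cont=2.9577 → 2.9577 [wait]  node(6,6) S=292.3450 payoff=0.0000 vs cont=0.0000 → 0.0000 [wait]  ⇒ S*(6)=85.4300
t_5: node(5,0) S=30.6459 payoff=98.4741 vs cont=96.0787 → 98.4741 [stop]  node(5,1) S=46.1815 payoff=82.9385 vs cont=80.5432 → 82.9385 [stop]  node(5,2) S=69.5926 payoff=59.5274 vs cont=57.1321 → 59.5274 [stop]  node(5,3) S=104.8716 payoff=24.2484 vs cont=29.6962 → 29.6962 [wait]  node(5,4) S=158.0349 payoff=0.0000 vs cont=9.6371 → 9.6371 [wait]  node(5,5) S=238.1487 payoff=0.0000 vs cont=1.4668 → 1.4668 [wait]  ⇒ S*(5)=69.5926
t_4: node(4,0) S=37.6201 payoff=91.4999 vs cont=89.1045 → 91.4999 [stop]  node(4,1) S=56.6912 payoff=72.4288 vs cont=70.0335 → 72.4288 [stop]  node(4,2) S=85.4300 payoff=43.6900 vs cont=43.9396 → 43.9396 [wait]  node(4,3) S=128.7376 payoff=0.3824 vs cont=19.4063 → 19.4063 [wait]  node(4,4) S=193.9995 payoff=0.0000 vs cont=5.4915 → 5.4915 [wait]  ⇒ S*(4)=56.6912
t_3: node(3,0) S=46.1815 payoff=82.9385 vs cont=80.5432 → 82.9385 [stop]  node(3,1) S=69.5926 payoff=59.5274 vs cont=57.2532 → 59.5274 [stop]  node(3,2) S=104.8716 payoff=24.2484 vs cont=31.2132 → 31.2132 [wait]  node(3,3) S=158.0349 payoff=0.0000 vs cont=12.2905 → 12.2905 [wait]  ⇒ S*(3)=69.5926
t_2: node(2,0) S=56.6912 payoff=72.4288 vs cont=70.0335 → 72.4288 [stop]  node(2,1) S=85.4300 payoff=43.6900 vs cont=44.6761 → 44.6761 [wait]  node(2,2) S=128.7376 payoff=0.3824 vs cont=21.4469 → 21.4469 [wait]  ⇒ S*(2)=56.6912
t_1: node(1,0) S=69.5926 payoff=59.5274 vs cont=57.6108 → 59.5274 [stop]  node(1,1) S=104.8716 payoff=24.2484 vs cont=32.5692 → 32.5692 [wait]  ⇒ S*(1)=69.5926
t_0: node(0,0) S=85.4300 payoff=43.6900 vs cont=45.3345 → 45.3345 [wait]  ⇒ S*(0)=-

price = 45.3345
boundary = - 69.5926 56.6912 69.5926 56.6912 69.5926 85.4300 69.5926 85.4300
tree:
45.3345
59.5274 32.5692
72.4288 44.6761 21.4469
82.9385 59.5274 31.2132 12.2905
91.4999 72.4288 43.9396 19.4063 5.4915
98.4741 82.9385 59.5274 29.6962 9.6371 1.4668
104.1554 91.4999 72.4288 43.6900 16.5367 2.9577 0.0000
108.7834 98.4741 82.9385 59.5274 27.5060 5.9639 0.0000 0.0000
112.5535 104.1554 91.4999 72.4288 43.6900 12.0256 0.0000 0.0000 0.0000
115.6247 108.7834 98.4741 82.9385 59.5274 24.2484 0.0000 0.0000 0.0000 0.0000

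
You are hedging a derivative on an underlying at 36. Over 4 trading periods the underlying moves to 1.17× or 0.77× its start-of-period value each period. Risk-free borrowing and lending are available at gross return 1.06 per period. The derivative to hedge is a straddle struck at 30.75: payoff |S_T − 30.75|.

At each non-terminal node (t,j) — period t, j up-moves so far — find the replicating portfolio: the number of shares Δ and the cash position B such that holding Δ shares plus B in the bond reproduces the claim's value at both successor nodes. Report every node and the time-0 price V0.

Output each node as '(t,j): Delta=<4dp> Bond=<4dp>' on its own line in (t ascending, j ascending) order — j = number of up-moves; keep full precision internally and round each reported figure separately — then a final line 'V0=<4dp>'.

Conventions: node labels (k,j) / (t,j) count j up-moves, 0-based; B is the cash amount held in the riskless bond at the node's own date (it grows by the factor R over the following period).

(0,0): Delta=0.7150 Bond=-12.2535
(1,0): Delta=0.1515 Bond=2.6312
(1,1): Delta=0.8557 Bond=-18.9134
(2,0): Delta=-1.0000 Bond=27.3674
(2,1): Delta=0.4390 Bond=-6.5338
(2,2): Delta=0.9597 Bond=-25.1744
(3,0): Delta=-1.0000 Bond=29.0094
(3,1): Delta=-1.0000 Bond=29.0094
(3,2): Delta=0.7982 Bond=-20.5565
(3,3): Delta=1.0000 Bond=-29.0094
V0=13.4865

Arbitrage-free pricing uses the up-move probability p* = (R−d)/(u−d) = 0.7250, discounting each step at R = 1.06.
At maturity the claim pays: V(4,0)=18.0949, V(4,1)=11.5208, V(4,2)=1.5317, V(4,3)=13.6467, V(4,4)=36.7099
(3,0): S=16.4352. Δ = (V_up−V_dn)/(S_up−S_dn) = (11.5208−18.0949)/(19.2292−12.6551) = -1.0000. V = [p*·11.5208 + (1−p*)·18.0949]/1.06 = 12.5742. B = V − Δ·S = 29.0094.
(3,1): S=24.9729. Δ = (V_up−V_dn)/(S_up−S_dn) = (1.5317−11.5208)/(29.2183−19.2292) = -1.0000. V = [p*·1.5317 + (1−p*)·11.5208]/1.06 = 4.0365. B = V − Δ·S = 29.0094.
(3,2): S=37.9459. Δ = (V_up−V_dn)/(S_up−S_dn) = (13.6467−1.5317)/(44.3967−29.2183) = 0.7982. V = [p*·13.6467 + (1−p*)·1.5317]/1.06 = 9.7312. B = V − Δ·S = -20.5565.
(3,3): S=57.6581. Δ = (V_up−V_dn)/(S_up−S_dn) = (36.7099−13.6467)/(67.4599−44.3967) = 1.0000. V = [p*·36.7099 + (1−p*)·13.6467]/1.06 = 28.6486. B = V − Δ·S = -29.0094.
(2,0): S=21.3444. Δ = (V_up−V_dn)/(S_up−S_dn) = (4.0365−12.5742)/(24.9729−16.4352) = -1.0000. V = [p*·4.0365 + (1−p*)·12.5742]/1.06 = 6.0230. B = V − Δ·S = 27.3674.
(2,1): S=32.4324. Δ = (V_up−V_dn)/(S_up−S_dn) = (9.7312−4.0365)/(37.9459−24.9729) = 0.4390. V = [p*·9.7312 + (1−p*)·4.0365]/1.06 = 7.7030. B = V − Δ·S = -6.5338.
(2,2): S=49.2804. Δ = (V_up−V_dn)/(S_up−S_dn) = (28.6486−9.7312)/(57.6581−37.9459) = 0.9597. V = [p*·28.6486 + (1−p*)·9.7312]/1.06 = 22.1192. B = V − Δ·S = -25.1744.
(1,0): S=27.7200. Δ = (V_up−V_dn)/(S_up−S_dn) = (7.7030−6.0230)/(32.4324−21.3444) = 0.1515. V = [p*·7.7030 + (1−p*)·6.0230]/1.06 = 6.8311. B = V − Δ·S = 2.6312.
(1,1): S=42.1200. Δ = (V_up−V_dn)/(S_up−S_dn) = (22.1192−7.7030)/(49.2804−32.4324) = 0.8557. V = [p*·22.1192 + (1−p*)·7.7030]/1.06 = 17.1271. B = V − Δ·S = -18.9134.
(0,0): S=36.0000. Δ = (V_up−V_dn)/(S_up−S_dn) = (17.1271−6.8311)/(42.1200−27.7200) = 0.7150. V = [p*·17.1271 + (1−p*)·6.8311]/1.06 = 13.4865. B = V − Δ·S = -12.2535.
Check: Δ(0,0)·S0 + B(0,0) = 13.4865 = V0.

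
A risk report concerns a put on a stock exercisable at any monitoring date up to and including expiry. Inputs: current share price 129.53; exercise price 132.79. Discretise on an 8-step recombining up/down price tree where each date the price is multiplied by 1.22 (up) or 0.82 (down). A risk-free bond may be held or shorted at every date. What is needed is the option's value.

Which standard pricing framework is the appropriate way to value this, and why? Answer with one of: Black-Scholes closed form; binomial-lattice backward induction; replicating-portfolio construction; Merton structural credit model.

framework: binomial-lattice backward induction

Key observation: an American put (K = 132.79, S₀ = 129.53) on a 8-date tree has no closed form — the optimal stopping decision is embedded and must be resolved recursively from expiry.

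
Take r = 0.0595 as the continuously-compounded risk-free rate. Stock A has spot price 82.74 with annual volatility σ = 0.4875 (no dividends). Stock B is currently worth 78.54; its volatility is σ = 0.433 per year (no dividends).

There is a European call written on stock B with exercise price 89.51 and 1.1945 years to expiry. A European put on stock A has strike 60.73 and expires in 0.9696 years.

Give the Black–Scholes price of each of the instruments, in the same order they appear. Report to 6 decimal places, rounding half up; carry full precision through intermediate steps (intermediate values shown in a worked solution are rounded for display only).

[stock B call K=89.51]
σ√T = 0.433·√1.1945 = 0.473239
d₁ = (ln(S/K) + (r+σ²/2)T) / (σ√T) = (ln(78.54/89.51) + (0.0595+0.433²/2)·1.1945) / 0.473239 = (-0.130742 + 0.183051) / 0.473239 = 0.110532
d₂ = d₁ − σ√T = 0.110532 − 0.473239 = -0.362707
e^{−rT} = 0.931394
N(d₁) = 0.544006,  N(d₂) = 0.358412
price = S·N(d₁) − K·e^{−rT}·N(d₂) = 42.726262 − 29.880467 = 12.845795
[stock A put K=60.73]
σ√T = 0.4875·√0.9696 = 0.480033
d₁ = (ln(S/K) + (r+σ²/2)T) / (σ√T) = (ln(82.74/60.73) + (0.0595+0.4875²/2)·0.9696) / 0.480033 = (0.309265 + 0.172907) / 0.480033 = 1.004457
d₂ = d₁ − σ√T = 1.004457 − 0.480033 = 0.524424
e^{−rT} = 0.943941
N(−d₁) = 0.157579,  N(−d₂) = 0.299992
price = K·e^{−rT}·N(−d₂) − S·N(−d₁) = 17.197197 − 13.038103 = 4.159094

price(stock B call K=89.51) = 12.845795
price(stock A put K=60.73) = 4.159094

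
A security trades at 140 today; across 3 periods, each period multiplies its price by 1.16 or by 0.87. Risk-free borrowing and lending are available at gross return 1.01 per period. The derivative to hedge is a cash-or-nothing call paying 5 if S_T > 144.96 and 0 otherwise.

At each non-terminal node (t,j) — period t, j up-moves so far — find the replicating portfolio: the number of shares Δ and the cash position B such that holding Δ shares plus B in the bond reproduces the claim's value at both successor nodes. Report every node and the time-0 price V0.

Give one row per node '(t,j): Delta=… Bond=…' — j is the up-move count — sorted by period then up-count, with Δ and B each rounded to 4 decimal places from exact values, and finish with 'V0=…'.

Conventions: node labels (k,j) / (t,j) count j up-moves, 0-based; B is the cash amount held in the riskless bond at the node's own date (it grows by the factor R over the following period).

Under the risk-neutral measure, an up-move has probability p* = (R−d)/(u−d) = 0.4828 and values discount at R = 1.01.
At maturity the claim pays: V(3,0)=0.0000, V(3,1)=0.0000, V(3,2)=5.0000, V(3,3)=5.0000
(2,0): S=105.9660. Δ = (V_up−V_dn)/(S_up−S_dn) = (0.0000−0.0000)/(122.9206−92.1904) = 0.0000. V = [p*·0.0000 + (1−p*)·0.0000]/1.01 = 0.0000. B = V − Δ·S = 0.0000.
(2,1): S=141.2880. Δ = (V_up−V_dn)/(S_up−S_dn) = (5.0000−0.0000)/(163.8941−122.9206) = 0.1220. V = [p*·5.0000 + (1−p*)·0.0000]/1.01 = 2.3899. B = V − Δ·S = -14.8515.
(2,2): S=188.3840. Δ = (V_up−V_dn)/(S_up−S_dn) = (5.0000−5.0000)/(218.5254−163.8941) = 0.0000. V = [p*·5.0000 + (1−p*)·5.0000]/1.01 = 4.9505. B = V − Δ·S = 4.9505.
(1,0): S=121.8000. Δ = (V_up−V_dn)/(S_up−S_dn) = (2.3899−0.0000)/(141.2880−105.9660) = 0.0677. V = [p*·2.3899 + (1−p*)·0.0000]/1.01 = 1.1423. B = V − Δ·S = -7.0987.
(1,1): S=162.4000. Δ = (V_up−V_dn)/(S_up−S_dn) = (4.9505−2.3899)/(188.3840−141.2880) = 0.0544. V = [p*·4.9505 + (1−p*)·2.3899]/1.01 = 3.5901. B = V − Δ·S = -5.2395.
(0,0): S=140.0000. Δ = (V_up−V_dn)/(S_up−S_dn) = (3.5901−1.1423)/(162.4000−121.8000) = 0.0603. V = [p*·3.5901 + (1−p*)·1.1423]/1.01 = 2.3010. B = V − Δ·S = -6.1398.
Sanity check at the root: Δ(0,0)·S0 + B(0,0) reproduces V0 = 2.3010.

(0,0): Delta=0.0603 Bond=-6.1398
(1,0): Delta=0.0677 Bond=-7.0987
(1,1): Delta=0.0544 Bond=-5.2395
(2,0): Delta=0.0000 Bond=0.0000
(2,1): Delta=0.1220 Bond=-14.8515
(2,2): Delta=0.0000 Bond=4.9505
V0=2.3010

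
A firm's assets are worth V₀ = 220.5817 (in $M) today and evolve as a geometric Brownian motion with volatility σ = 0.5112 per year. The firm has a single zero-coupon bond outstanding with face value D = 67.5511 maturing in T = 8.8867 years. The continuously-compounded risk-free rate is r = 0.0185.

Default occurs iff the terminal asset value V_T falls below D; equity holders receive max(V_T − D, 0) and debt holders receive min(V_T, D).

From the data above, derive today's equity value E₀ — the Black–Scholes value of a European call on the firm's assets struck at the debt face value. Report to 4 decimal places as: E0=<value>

E0=178.1392

Apply the equity-as-call identities (strike 67.5511, horizon 8.8867 years):
d₁ = [ln(V₀/D) + (r + σ²/2)T] / (σ√T)
   = [ln(220.5817/67.5511) + (0.0185 + 0.5·0.5112²)·8.8867] / (0.5112·√8.8867)
   = [1.183384 + 1.325564] / 1.523916 = 1.646382
d₂ = d₁ − σ√T = 1.646382 − 1.523916 = 0.122466
N(d₁) = 0.950157,  N(d₂) = 0.548735,  e^(−rT) = 0.848399
E₀ = V₀·N(d₁) − D·e^(−rT)·N(d₂)
   = 220.5817·0.950157 − 67.5511·0.848399·0.548735 = 178.139178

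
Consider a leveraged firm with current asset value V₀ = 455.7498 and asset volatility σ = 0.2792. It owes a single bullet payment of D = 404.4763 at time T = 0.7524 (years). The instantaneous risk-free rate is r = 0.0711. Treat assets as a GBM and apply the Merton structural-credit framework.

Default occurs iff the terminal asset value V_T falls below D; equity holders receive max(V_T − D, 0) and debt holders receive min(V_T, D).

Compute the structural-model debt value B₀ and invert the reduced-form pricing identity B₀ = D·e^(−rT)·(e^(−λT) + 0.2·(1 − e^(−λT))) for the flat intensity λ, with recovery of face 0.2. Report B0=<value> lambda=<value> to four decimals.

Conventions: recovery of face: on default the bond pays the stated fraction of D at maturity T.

Apply the equity-as-call identities (strike 404.4763, horizon 0.7524 years):
d₁ = [ln(V₀/D) + (r + σ²/2)T] / (σ√T)
   = [ln(455.7498/404.4763) + (0.0711 + 0.5·0.2792²)·0.7524] / (0.2792·√0.7524)
   = [0.119351 + 0.082821] / 0.242181 = 0.834799
d₂ = d₁ − σ√T = 0.834799 − 0.242181 = 0.592618
N(d₁) = 0.798084,  N(d₂) = 0.723282,  e^(−rT) = 0.947910
E₀ = V₀·N(d₁) − D·e^(−rT)·N(d₂)
   = 455.7498·0.798084 − 404.4763·0.947910·0.723282 = 86.415520
B₀ = V₀ − E₀ = 455.7498 − 86.415520 = 369.334280
e^(−λT) = (B₀·e^(rT)/D − 0.2)/(1 − 0.2) = (369.3343·1.054952/404.4763 − 0.2)/0.8 = 0.95411908
λ = −ln(0.95411908)/0.7524 = 0.062423

B0=369.3343 lambda=0.0624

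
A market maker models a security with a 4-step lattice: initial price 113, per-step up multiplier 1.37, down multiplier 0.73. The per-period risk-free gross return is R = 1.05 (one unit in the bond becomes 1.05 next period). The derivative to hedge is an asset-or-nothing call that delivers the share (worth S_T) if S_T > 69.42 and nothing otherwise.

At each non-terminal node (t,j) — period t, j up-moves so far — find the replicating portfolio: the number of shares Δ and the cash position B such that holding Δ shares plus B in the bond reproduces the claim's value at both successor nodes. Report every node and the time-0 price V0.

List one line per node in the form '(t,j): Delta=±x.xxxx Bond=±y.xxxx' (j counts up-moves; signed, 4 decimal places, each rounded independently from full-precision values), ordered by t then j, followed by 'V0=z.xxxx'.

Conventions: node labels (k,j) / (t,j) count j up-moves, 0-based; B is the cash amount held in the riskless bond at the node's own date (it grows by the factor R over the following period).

Under the risk-neutral measure, an up-move has probability p* = (R−d)/(u−d) = 0.5000 and values discount at R = 1.05.
Payoffs at expiry: V(4,0)=0.0000, V(4,1)=0.0000, V(4,2)=113.0226, V(4,3)=212.1109, V(4,4)=398.0712
(3,0): S=43.9589. Δ = (V_up−V_dn)/(S_up−S_dn) = (0.0000−0.0000)/(60.2237−32.0900) = 0.0000. V = [p*·0.0000 + (1−p*)·0.0000]/1.05 = 0.0000. B = V − Δ·S = 0.0000.
(3,1): S=82.4982. Δ = (V_up−V_dn)/(S_up−S_dn) = (113.0226−0.0000)/(113.0226−60.2237) = 2.1406. V = [p*·113.0226 + (1−p*)·0.0000]/1.05 = 53.8203. B = V − Δ·S = -122.7775.
(3,2): S=154.8255. Δ = (V_up−V_dn)/(S_up−S_dn) = (212.1109−113.0226)/(212.1109−113.0226) = 1.0000. V = [p*·212.1109 + (1−p*)·113.0226]/1.05 = 154.8255. B = V − Δ·S = 0.0000.
(3,3): S=290.5629. Δ = (V_up−V_dn)/(S_up−S_dn) = (398.0712−212.1109)/(398.0712−212.1109) = 1.0000. V = [p*·398.0712 + (1−p*)·212.1109]/1.05 = 290.5629. B = V − Δ·S = 0.0000.
(2,0): S=60.2177. Δ = (V_up−V_dn)/(S_up−S_dn) = (53.8203−0.0000)/(82.4982−43.9589) = 1.3965. V = [p*·53.8203 + (1−p*)·0.0000]/1.05 = 25.6287. B = V − Δ·S = -58.4655.
(2,1): S=113.0113. Δ = (V_up−V_dn)/(S_up−S_dn) = (154.8255−53.8203)/(154.8255−82.4982) = 1.3965. V = [p*·154.8255 + (1−p*)·53.8203]/1.05 = 99.3551. B = V − Δ·S = -58.4655.
(2,2): S=212.0897. Δ = (V_up−V_dn)/(S_up−S_dn) = (290.5629−154.8255)/(290.5629−154.8255) = 1.0000. V = [p*·290.5629 + (1−p*)·154.8255]/1.05 = 212.0897. B = V − Δ·S = 0.0000.
(1,0): S=82.4900. Δ = (V_up−V_dn)/(S_up−S_dn) = (99.3551−25.6287)/(113.0113−60.2177) = 1.3965. V = [p*·99.3551 + (1−p*)·25.6287]/1.05 = 59.5161. B = V − Δ·S = -55.6814.
(1,1): S=154.8100. Δ = (V_up−V_dn)/(S_up−S_dn) = (212.0897−99.3551)/(212.0897−113.0113) = 1.1378. V = [p*·212.0897 + (1−p*)·99.3551]/1.05 = 148.3071. B = V − Δ·S = -27.8407.
(0,0): S=113.0000. Δ = (V_up−V_dn)/(S_up−S_dn) = (148.3071−59.5161)/(154.8100−82.4900) = 1.2278. V = [p*·148.3071 + (1−p*)·59.5161]/1.05 = 98.9634. B = V − Δ·S = -39.7724.
Sanity check at the root: Δ(0,0)·S0 + B(0,0) reproduces V0 = 98.9634.

(0,0): Delta=1.2278 Bond=-39.7724
(1,0): Delta=1.3965 Bond=-55.6814
(1,1): Delta=1.1378 Bond=-27.8407
(2,0): Delta=1.3965 Bond=-58.4655
(2,1): Delta=1.3965 Bond=-58.4655
(2,2): Delta=1.0000 Bond=0.0000
(3,0): Delta=0.0000 Bond=0.0000
(3,1): Delta=2.1406 Bond=-122.7775
(3,2): Delta=1.0000 Bond=0.0000
(3,3): Delta=1.0000 Bond=0.0000
V0=98.9634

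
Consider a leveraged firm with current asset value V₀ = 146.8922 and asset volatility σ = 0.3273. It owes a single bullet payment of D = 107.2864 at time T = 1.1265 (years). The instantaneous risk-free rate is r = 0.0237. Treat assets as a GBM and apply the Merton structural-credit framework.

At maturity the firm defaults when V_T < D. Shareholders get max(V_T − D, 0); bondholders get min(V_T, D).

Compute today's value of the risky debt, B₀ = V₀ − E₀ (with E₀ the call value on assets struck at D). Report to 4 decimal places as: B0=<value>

B0=100.7806

With assets at 146.8922 and a single debt payment of 107.2864 at 1.1265 years:
d₁ = [ln(V₀/D) + (r + σ²/2)T] / (σ√T)
   = [ln(146.8922/107.2864) + (0.0237 + 0.5·0.3273²)·1.1265] / (0.3273·√1.1265)
   = [0.314197 + 0.087036] / 0.347385 = 1.155009
d₂ = d₁ − σ√T = 1.155009 − 0.347385 = 0.807624
N(d₁) = 0.875957,  N(d₂) = 0.790346,  e^(−rT) = 0.973655
E₀ = V₀·N(d₁) − D·e^(−rT)·N(d₂)
   = 146.8922·0.875957 − 107.2864·0.973655·0.790346 = 46.111649
B₀ = V₀ − E₀ = 146.8922 − 46.111649 = 100.780551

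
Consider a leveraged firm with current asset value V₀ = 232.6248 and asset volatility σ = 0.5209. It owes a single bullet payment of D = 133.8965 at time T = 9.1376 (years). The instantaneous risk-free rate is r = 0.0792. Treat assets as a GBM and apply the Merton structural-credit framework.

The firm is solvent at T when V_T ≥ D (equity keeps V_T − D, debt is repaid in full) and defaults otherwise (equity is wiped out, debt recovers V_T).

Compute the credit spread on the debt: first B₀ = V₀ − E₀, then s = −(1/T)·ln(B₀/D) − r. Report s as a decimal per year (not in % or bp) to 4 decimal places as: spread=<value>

spread=0.0380

Apply the equity-as-call identities (strike 133.8965, horizon 9.1376 years):
d₁ = [ln(V₀/D) + (r + σ²/2)T] / (σ√T)
   = [ln(232.6248/133.8965) + (0.0792 + 0.5·0.5209²)·9.1376] / (0.5209·√9.1376)
   = [0.552360 + 1.963382] / 1.574601 = 1.597701
d₂ = d₁ − σ√T = 1.597701 − 1.574601 = 0.023100
N(d₁) = 0.944945,  N(d₂) = 0.509215,  e^(−rT) = 0.484956
E₀ = V₀·N(d₁) − D·e^(−rT)·N(d₂)
   = 232.6248·0.944945 − 133.8965·0.484956·0.509215 = 186.752408
B₀ = V₀ − E₀ = 232.6248 − 186.752408 = 45.872392
spread = −(1/T)·ln(B₀/D) − r = −(1/9.1376)·ln(45.872392/133.8965) − 0.0792 = 0.03803031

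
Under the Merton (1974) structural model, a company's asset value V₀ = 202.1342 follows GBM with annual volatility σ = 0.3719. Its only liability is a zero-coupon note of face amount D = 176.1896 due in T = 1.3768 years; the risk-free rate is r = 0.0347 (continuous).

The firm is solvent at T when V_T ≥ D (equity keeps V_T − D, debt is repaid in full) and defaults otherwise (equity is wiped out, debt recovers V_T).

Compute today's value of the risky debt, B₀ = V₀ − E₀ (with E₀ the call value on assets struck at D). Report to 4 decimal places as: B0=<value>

Equity is a call on the firm's assets struck at D = 176.1896:
d₁ = [ln(V₀/D) + (r + σ²/2)T] / (σ√T)
   = [ln(202.1342/176.1896) + (0.0347 + 0.5·0.3719²)·1.3768] / (0.3719·√1.3768)
   = [0.137371 + 0.142987] / 0.436377 = 0.642469
d₂ = d₁ − σ√T = 0.642469 − 0.436377 = 0.206092
N(d₁) = 0.739716,  N(d₂) = 0.581640,  e^(−rT) = 0.953348
E₀ = V₀·N(d₁) − D·e^(−rT)·N(d₂)
   = 202.1342·0.739716 − 176.1896·0.953348·0.581640 = 51.823630
B₀ = V₀ − E₀ = 202.1342 − 51.823630 = 150.310570

B0=150.3106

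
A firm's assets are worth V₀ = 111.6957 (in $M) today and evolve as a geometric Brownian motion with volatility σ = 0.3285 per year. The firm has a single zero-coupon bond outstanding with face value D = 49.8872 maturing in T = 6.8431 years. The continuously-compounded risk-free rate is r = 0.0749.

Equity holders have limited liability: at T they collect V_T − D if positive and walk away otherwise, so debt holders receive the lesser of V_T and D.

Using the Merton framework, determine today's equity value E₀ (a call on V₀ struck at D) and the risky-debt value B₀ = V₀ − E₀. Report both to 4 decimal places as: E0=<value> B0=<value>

Work the structural quantities from V₀ = 111.6957 against face 49.8872:
d₁ = [ln(V₀/D) + (r + σ²/2)T] / (σ√T)
   = [ln(111.6957/49.8872) + (0.0749 + 0.5·0.3285²)·6.8431] / (0.3285·√6.8431)
   = [0.806014 + 0.881775] / 0.859334 = 1.964067
d₂ = d₁ − σ√T = 1.964067 − 0.859334 = 1.104734
N(d₁) = 0.975239,  N(d₂) = 0.865362,  e^(−rT) = 0.598967
E₀ = V₀·N(d₁) − D·e^(−rT)·N(d₂)
   = 111.6957·0.975239 − 49.8872·0.598967·0.865362 = 83.072260
B₀ = V₀ − E₀ = 111.6957 − 83.072260 = 28.623440

E0=83.0723 B0=28.6234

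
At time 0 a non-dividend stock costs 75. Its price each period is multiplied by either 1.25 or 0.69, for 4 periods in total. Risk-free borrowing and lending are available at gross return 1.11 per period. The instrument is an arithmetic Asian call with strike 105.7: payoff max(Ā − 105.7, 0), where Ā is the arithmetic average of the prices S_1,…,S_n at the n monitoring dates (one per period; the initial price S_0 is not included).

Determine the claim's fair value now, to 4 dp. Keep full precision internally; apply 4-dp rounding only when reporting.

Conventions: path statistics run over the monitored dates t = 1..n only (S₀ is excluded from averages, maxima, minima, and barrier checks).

With p* = (R−d)/(u−d) = 0.7500, sum probability × payoff across the paths and divide by R^4.
Enumerate all 2^4 = 16 price paths (U = up ×1.25, D = down ×0.69); each path with k up-moves has probability p*^k·(1−p*)^(4−k).
DDDD: Ā=32.2740, payoff=0.0000, prob=0.003906
UDDD: Ā=58.4674, payoff=0.0000, prob=0.011719
DUDD: Ā=47.9674, payoff=0.0000, prob=0.011719
UUDD: Ā=86.8975, payoff=0.0000, prob=0.035156
DDUD: Ā=40.7224, payoff=0.0000, prob=0.011719
UDUD: Ā=73.7725, payoff=0.0000, prob=0.035156
DUUD: Ā=63.2725, payoff=0.0000, prob=0.035156
UUUD: Ā=114.6240, payoff=8.9240, prob=0.105469
DDDU: Ā=35.7233, payoff=0.0000, prob=0.011719
UDDU: Ā=64.7162, payoff=0.0000, prob=0.035156
DUDU: Ā=54.2162, payoff=0.0000, prob=0.035156
UUDU: Ā=98.2178, payoff=0.0000, prob=0.105469
DDUU: Ā=46.9712, payoff=0.0000, prob=0.035156
UDUU: Ā=85.0928, payoff=0.0000, prob=0.105469
DUUU: Ā=74.5928, payoff=0.0000, prob=0.105469
UUUU: Ā=135.1318, payoff=29.4318, prob=0.316406
Price = Σ prob·payoff / R^4 = 10.253622 / 1.518070 = 6.7544

price = 6.7544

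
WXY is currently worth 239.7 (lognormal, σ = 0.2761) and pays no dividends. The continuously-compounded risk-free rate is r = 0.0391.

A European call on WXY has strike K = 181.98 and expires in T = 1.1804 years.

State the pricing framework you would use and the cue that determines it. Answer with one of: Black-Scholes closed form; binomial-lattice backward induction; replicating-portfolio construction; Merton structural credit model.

framework: Black-Scholes closed form

Key observation: a European claim on WXY (strike 181.98) — a lognormal (GBM) underlying with constant rate and volatility — has an exact closed-form value; no lattice or capital structure is involved.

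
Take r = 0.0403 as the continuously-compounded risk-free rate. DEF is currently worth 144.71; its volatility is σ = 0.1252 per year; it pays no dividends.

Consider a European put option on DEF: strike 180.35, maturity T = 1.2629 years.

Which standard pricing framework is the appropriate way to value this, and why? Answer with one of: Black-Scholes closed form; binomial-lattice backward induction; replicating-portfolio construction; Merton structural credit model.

framework: Black-Scholes closed form

Key observation: with DEF following a GBM at constant σ and r, the European put struck at 180.35 prices in closed form — nothing here needs a stepwise model or a balance sheet.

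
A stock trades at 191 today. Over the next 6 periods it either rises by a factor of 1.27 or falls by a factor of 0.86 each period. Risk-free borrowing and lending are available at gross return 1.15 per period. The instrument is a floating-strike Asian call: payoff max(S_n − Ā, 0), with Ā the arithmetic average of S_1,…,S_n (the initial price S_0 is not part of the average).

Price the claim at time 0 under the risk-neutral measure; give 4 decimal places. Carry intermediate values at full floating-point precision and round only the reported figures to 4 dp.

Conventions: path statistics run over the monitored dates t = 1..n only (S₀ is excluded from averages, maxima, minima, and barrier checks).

price = 53.5191

No-arbitrage gives p* = (R−d)/(u−d) = 0.7073: enumerate every path, weight its payoff by its p*-probability, and discount by R^6.
Enumerate all 2^6 = 64 price paths (U = up ×1.27, D = down ×0.86); each path with k up-moves has probability p*^k·(1−p*)^(6−k).
DDDDDD: Ā=116.4355, payoff=0.0000, prob=0.000629
UDDDDD: Ā=171.9454, payoff=0.0000, prob=0.001519
DUDDDD: Ā=158.8937, payoff=0.0000, prob=0.001519
UUDDDD: Ā=234.6454, payoff=0.0000, prob=0.003671
DDUDDD: Ā=147.6693, payoff=0.0000, prob=0.001519
UDUDDD: Ā=218.0698, payoff=0.0000, prob=0.003671
DUUDDD: Ā=205.0181, payoff=0.0000, prob=0.003671
UUUDDD: Ā=302.7593, payoff=0.0000, prob=0.008872
DDDUDD: Ā=138.0163, payoff=0.0000, prob=0.001519
UDDUDD: Ā=203.8147, payoff=0.0000, prob=0.003671
DUDUDD: Ā=190.7631, payoff=0.0000, prob=0.003671
UUDUDD: Ā=281.7082, payoff=0.0000, prob=0.008872
DDUUDD: Ā=179.5386, payoff=0.0000, prob=0.003671
UDUUDD: Ā=265.1326, payoff=0.0000, prob=0.008872
DUUUDD: Ā=252.0810, payoff=0.0000, prob=0.008872
UUUUDD: Ā=372.2591, payoff=0.0000, prob=0.021441
DDDDUD: Ā=129.7147, payoff=0.0000, prob=0.001519
UDDDUD: Ā=191.5554, payoff=0.0000, prob=0.003671
DUDDUD: Ā=178.5037, payoff=0.0000, prob=0.003671
UUDDUD: Ā=263.6044, payoff=0.0000, prob=0.008872
DDUDUD: Ā=167.2793, payoff=1.2342, prob=0.003671
UDUDUD: Ā=247.0287, payoff=1.8225, prob=0.008872
DUUDUD: Ā=233.9771, payoff=14.8742, prob=0.008872
UUUDUD: Ā=345.5243, payoff=21.9654, prob=0.021441
DDDUUD: Ā=157.6263, payoff=10.8872, prob=0.003671
UDDUUD: Ā=232.7737, payoff=16.0776, prob=0.008872
DUDUUD: Ā=219.7220, payoff=29.1292, prob=0.008872
UUDUUD: Ā=324.4733, payoff=43.0164, prob=0.021441
DDUUUD: Ā=208.4976, payoff=40.3537, prob=0.008872
UDUUUD: Ā=307.8976, payoff=59.5920, prob=0.021441
DUUUUD: Ā=294.8460, payoff=72.6437, prob=0.021441
UUUUUD: Ā=435.4121, payoff=107.2762, prob=0.051817
DDDDDU: Ā=122.5753, payoff=0.0000, prob=0.001519
UDDDDU: Ā=181.0124, payoff=0.0000, prob=0.003671
DUDDDU: Ā=167.9607, payoff=0.5527, prob=0.003671
UUDDDU: Ā=248.0350, payoff=0.8163, prob=0.008872
DDUDDU: Ā=156.7363, payoff=11.7772, prob=0.003671
UDUDDU: Ā=231.4594, payoff=17.3919, prob=0.008872
DUUDDU: Ā=218.4077, payoff=30.4436, prob=0.008872
UUUDDU: Ā=322.5323, payoff=44.9573, prob=0.021441
DDDUDU: Ā=147.0833, payoff=21.4302, prob=0.003671
UDDUDU: Ā=217.2044, payoff=31.6469, prob=0.008872
DUDUDU: Ā=204.1527, payoff=44.6986, prob=0.008872
UUDUDU: Ā=301.4813, payoff=66.0084, prob=0.021441
DDUUDU: Ā=192.9283, payoff=55.9230, prob=0.008872
UDUUDU: Ā=284.9057, payoff=82.5840, prob=0.021441
DUUUDU: Ā=271.8540, payoff=95.6357, prob=0.021441
UUUUDU: Ā=401.4589, payoff=141.2294, prob=0.051817
DDDDUU: Ā=138.7817, payoff=29.7318, prob=0.003671
UDDDUU: Ā=204.9450, payoff=43.9062, prob=0.008872
DUDDUU: Ā=191.8934, payoff=56.9579, prob=0.008872
UUDDUU: Ā=283.3774, payoff=84.1123, prob=0.021441
DDUDUU: Ā=180.6689, payoff=68.1823, prob=0.008872
UDUDUU: Ā=266.8018, payoff=100.6879, prob=0.021441
DUUDUU: Ā=253.7501, payoff=113.7395, prob=0.021441
UUUDUU: Ā=374.7240, payoff=167.9642, prob=0.051817
DDDUUU: Ā=171.0159, payoff=77.8354, prob=0.008872
UDDUUU: Ā=252.5468, payoff=114.9429, prob=0.021441
DUDUUU: Ā=239.4951, payoff=127.9946, prob=0.021441
UUDUUU: Ā=353.6730, payoff=189.0152, prob=0.051817
DDUUUU: Ā=228.2707, payoff=139.2190, prob=0.021441
UDUUUU: Ā=337.0974, payoff=205.5909, prob=0.051817
DUUUUU: Ā=324.0457, payoff=218.6425, prob=0.051817
UUUUUU: Ā=478.5326, payoff=322.8791, prob=0.125223
Price = Σ prob·payoff / R^6 = 123.792923 / 2.313061 = 53.5191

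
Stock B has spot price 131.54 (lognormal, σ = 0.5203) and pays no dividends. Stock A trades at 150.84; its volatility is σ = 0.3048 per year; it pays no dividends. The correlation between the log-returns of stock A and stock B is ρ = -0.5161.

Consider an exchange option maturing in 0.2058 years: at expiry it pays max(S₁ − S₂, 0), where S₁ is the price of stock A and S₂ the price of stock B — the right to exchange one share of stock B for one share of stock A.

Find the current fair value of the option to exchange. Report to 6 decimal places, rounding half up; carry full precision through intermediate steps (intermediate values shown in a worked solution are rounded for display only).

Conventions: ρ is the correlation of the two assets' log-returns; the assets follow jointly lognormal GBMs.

σ_eff = √(σ₁² + σ₂² − 2ρσ₁σ₂) = √(0.3048² + 0.5203² − 2·-0.5161·0.3048·0.5203) = 0.726161
d₁ = (ln(S₁/S₂) + (q₂ − q₁ + σ_eff²/2)T) / (σ_eff√T) = (ln(150.84/131.54) + (0.0 − 0.0 + 0.263655)·0.2058) / 0.329424 = 0.580312
d₂ = d₁ − σ_eff√T = 0.580312 − 0.329424 = 0.250888
N(d₁) = 0.719148,  N(d₂) = 0.599050
V = S₁·e^{−q₁T}·N(d₁) − S₂·e^{−q₂T}·N(d₂) = 108.476275 − 78.798996 = 29.677279
Key observation: the rate r is irrelevant here: denominating values in stock B turns the exchange into a ratio option on S₁/S₂, and discounting at r drops out.

exchange price = 29.677279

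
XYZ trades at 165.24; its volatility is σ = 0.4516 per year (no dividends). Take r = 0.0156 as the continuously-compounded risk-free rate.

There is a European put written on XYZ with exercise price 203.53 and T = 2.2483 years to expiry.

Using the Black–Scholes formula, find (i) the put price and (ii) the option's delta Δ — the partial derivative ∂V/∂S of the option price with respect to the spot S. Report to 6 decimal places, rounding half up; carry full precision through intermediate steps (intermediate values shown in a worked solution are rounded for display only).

σ√T = 0.4516·√2.2483 = 0.677144
d₁ = (ln(S/K) + (r+σ²/2)T) / (σ√T) = (ln(165.24/203.53) + (0.0156+0.4516²/2)·2.2483) / 0.677144 = (-0.208414 + 0.264336) / 0.677144 = 0.082584
d₂ = d₁ − σ√T = 0.082584 − 0.677144 = -0.594560
e^{−rT} = 0.965534
N(−d₁) = 0.467091,  N(−d₂) = 0.723931
Put price V = K·e^{−rT}·N(−d₂) − S·N(−d₁) = 142.263527 − 77.182164 = 65.081363
Δ = −N(−d₁) = -0.467091

price = 65.081363
Δ = -0.467091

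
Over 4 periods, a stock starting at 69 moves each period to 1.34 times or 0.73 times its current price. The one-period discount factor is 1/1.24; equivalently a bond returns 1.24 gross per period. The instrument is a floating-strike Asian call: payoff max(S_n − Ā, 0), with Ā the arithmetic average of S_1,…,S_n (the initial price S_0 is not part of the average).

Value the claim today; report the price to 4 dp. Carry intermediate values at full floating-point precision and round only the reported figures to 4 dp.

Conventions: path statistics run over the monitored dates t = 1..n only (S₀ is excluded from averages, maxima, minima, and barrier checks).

No-arbitrage gives p* = (R−d)/(u−d) = 0.8361: enumerate every path, weight its payoff by its p*-probability, and discount by R^4.
Enumerate all 2^4 = 16 price paths (U = up ×1.34, D = down ×0.73); each path with k up-moves has probability p*^k·(1−p*)^(4−k).
DDDD: Ā=33.3943, payoff=0.0000, prob=0.000722
UDDD: Ā=61.2991, payoff=0.0000, prob=0.003683
DUDD: Ā=50.7766, payoff=0.0000, prob=0.003683
UUDD: Ā=93.2063, payoff=0.0000, prob=0.018785
DDUD: Ā=43.0951, payoff=0.0000, prob=0.003683
UDUD: Ā=79.1061, payoff=0.0000, prob=0.018785
DUUD: Ā=68.5836, payoff=0.0000, prob=0.018785
UUUD: Ā=125.8933, payoff=0.0000, prob=0.095806
DDDU: Ā=37.4877, payoff=0.0000, prob=0.003683
UDDU: Ā=68.8130, payoff=0.0000, prob=0.018785
DUDU: Ā=58.2905, payoff=7.7339, prob=0.018785
UUDU: Ā=106.9991, payoff=14.1964, prob=0.095806
DDUU: Ā=50.6091, payoff=15.4153, prob=0.018785
UDUU: Ā=92.8989, payoff=28.2966, prob=0.095806
DUUU: Ā=82.3764, payoff=38.8191, prob=0.095806
UUUU: Ā=151.2115, payoff=71.2569, prob=0.488609
Price = Σ prob·payoff / R^4 = 43.041766 / 2.364214 = 18.2055

price = 18.2055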